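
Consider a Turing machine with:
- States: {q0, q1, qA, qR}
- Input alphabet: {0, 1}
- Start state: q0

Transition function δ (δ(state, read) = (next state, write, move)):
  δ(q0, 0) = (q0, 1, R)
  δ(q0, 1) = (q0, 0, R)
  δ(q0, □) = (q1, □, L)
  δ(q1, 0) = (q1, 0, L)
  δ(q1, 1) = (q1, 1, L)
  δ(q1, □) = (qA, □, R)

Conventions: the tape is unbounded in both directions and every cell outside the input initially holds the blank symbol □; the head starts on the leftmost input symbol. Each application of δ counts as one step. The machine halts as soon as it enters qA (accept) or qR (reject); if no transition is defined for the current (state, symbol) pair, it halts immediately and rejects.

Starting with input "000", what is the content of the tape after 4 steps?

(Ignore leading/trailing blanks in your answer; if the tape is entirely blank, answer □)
Step 0: [q0]000 (head at position 0)
Step 1: δ(q0, 0) = (q0, 1, R)  ⊢  1[q0]00 (head at position 1)
Step 2: δ(q0, 0) = (q0, 1, R)  ⊢  11[q0]0 (head at position 2)
Step 3: δ(q0, 0) = (q0, 1, R)  ⊢  111[q0]□ (head at position 3)
Step 4: δ(q0, □) = (q1, □, L)  ⊢  11[q1]1□ (head at position 2)
Tape after 4 steps (ignoring surrounding blanks): 111

Final answer: Tape: 111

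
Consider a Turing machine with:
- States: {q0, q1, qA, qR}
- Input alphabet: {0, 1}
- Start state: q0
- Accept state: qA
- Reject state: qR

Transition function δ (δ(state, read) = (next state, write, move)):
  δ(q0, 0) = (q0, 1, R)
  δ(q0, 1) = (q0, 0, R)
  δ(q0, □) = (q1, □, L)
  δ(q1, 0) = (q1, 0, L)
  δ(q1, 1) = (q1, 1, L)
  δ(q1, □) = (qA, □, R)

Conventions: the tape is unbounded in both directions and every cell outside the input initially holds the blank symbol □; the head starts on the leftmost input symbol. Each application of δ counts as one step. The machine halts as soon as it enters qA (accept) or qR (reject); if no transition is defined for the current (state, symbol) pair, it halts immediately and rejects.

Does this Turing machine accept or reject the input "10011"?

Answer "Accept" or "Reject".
Step 0: [q0]10011 (head at position 0)
Step 1: δ(q0, 1) = (q0, 0, R)  ⊢  0[q0]0011 (head at position 1)
Step 2: δ(q0, 0) = (q0, 1, R)  ⊢  01[q0]011 (head at position 2)
Step 3: δ(q0, 0) = (q0, 1, R)  ⊢  011[q0]11 (head at position 3)
Step 4: δ(q0, 1) = (q0, 0, R)  ⊢  0110[q0]1 (head at position 4)
Step 5: δ(q0, 1) = (q0, 0, R)  ⊢  01100[q0]□ (head at position 5)
Step 6: δ(q0, □) = (q1, □, L)  ⊢  0110[q1]0□ (head at position 4)
Step 7: δ(q1, 0) = (q1, 0, L)  ⊢  011[q1]00□ (head at position 3)
Step 8: δ(q1, 0) = (q1, 0, L)  ⊢  01[q1]100□ (head at position 2)
Step 9: δ(q1, 1) = (q1, 1, L)  ⊢  0[q1]1100□ (head at position 1)
Step 10: δ(q1, 1) = (q1, 1, L)  ⊢  [q1]01100□ (head at position 0)
Step 11: δ(q1, 0) = (q1, 0, L)  ⊢  [q1]□01100□ (head at position -1)
Step 12: δ(q1, □) = (qA, □, R)  ⊢  □[qA]01100□ (head at position 0)
The machine is in qA, so it halts and accepts.

Final answer: Accept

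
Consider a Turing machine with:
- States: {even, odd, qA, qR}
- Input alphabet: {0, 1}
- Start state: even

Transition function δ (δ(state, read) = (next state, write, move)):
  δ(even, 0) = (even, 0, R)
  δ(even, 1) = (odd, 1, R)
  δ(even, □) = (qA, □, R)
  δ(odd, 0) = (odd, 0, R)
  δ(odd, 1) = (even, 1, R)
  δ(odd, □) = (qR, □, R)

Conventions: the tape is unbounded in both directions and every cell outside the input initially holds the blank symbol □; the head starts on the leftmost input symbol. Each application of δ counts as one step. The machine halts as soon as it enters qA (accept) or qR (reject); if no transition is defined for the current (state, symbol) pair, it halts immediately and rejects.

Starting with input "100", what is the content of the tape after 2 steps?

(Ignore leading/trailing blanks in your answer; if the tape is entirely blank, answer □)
Step 0: [even]100 (head at position 0)
Step 1: δ(even, 1) = (odd, 1, R)  ⊢  1[odd]00 (head at position 1)
Step 2: δ(odd, 0) = (odd, 0, R)  ⊢  10[odd]0 (head at position 2)
Tape after 2 steps (ignoring surrounding blanks): 100

Final answer: Tape: 100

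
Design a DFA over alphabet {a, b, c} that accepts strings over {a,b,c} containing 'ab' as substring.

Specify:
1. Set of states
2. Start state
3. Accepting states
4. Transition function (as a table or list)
One valid DFA (any DFA recognizing the same language is acceptable):
States: {q0, q1, q2}
Start: q0
Accepting: {q2}
Transitions (accepting states marked with *):
State | a | b | c | Accepting
-----------------------------
q0    | q1 | q0 | q0 |  
q1    | q1 | q2 | q0 |  
q2    | q2 | q2 | q2 | *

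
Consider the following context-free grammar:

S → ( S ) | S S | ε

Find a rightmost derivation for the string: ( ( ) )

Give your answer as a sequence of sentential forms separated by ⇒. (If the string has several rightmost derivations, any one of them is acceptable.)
Start with S.
Step 1: the rightmost non-terminal is S; apply S → ( S ):  ( S )
Step 2: the rightmost non-terminal is S; apply S → ( S ):  ( ( S ) )
Step 3: the rightmost non-terminal is S; apply S → ε:  ( ( ) )

Final answer: S ⇒ ( S ) ⇒ ( ( S ) ) ⇒ ( ( ) )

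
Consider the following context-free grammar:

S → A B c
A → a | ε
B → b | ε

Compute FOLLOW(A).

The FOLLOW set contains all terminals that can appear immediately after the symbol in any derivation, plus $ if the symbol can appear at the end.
A occurs in S → A B c followed by B c. Add FIRST(B) minus ε = {b}; B is nullable (B → ε), so what follows B can also follow A: the terminal c. FOLLOW(A) = {b, c}.

Final answer: {b, c}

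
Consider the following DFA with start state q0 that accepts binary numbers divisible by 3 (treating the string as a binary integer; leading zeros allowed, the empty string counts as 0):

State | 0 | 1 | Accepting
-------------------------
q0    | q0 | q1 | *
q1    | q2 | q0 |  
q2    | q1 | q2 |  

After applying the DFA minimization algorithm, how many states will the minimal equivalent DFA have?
All 3 states are reachable from q0, so none can be removed as unreachable.
Table-filling: first mark every (accepting, non-accepting) pair as distinguishable (accepting: {q0}; non-accepting: {q1, q2}).
Round 1: (q1, q2) on '1' go to q0 and q2, already distinguishable → mark.
Every pair of states is distinguishable, so the DFA is already minimal.
Equivalence classes: {q0}, {q1}, {q2} → 3 states.

Final answer: 3 states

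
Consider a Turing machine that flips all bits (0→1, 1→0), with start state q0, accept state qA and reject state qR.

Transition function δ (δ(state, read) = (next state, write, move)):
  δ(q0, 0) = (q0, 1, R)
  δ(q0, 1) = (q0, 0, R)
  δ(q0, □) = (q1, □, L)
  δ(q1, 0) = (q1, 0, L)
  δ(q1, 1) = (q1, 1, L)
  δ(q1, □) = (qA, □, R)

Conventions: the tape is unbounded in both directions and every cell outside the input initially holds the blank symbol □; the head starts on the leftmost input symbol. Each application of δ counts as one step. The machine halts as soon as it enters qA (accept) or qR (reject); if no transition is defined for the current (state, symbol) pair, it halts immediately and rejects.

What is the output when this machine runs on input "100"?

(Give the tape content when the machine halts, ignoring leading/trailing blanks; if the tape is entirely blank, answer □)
Step 0: [q0]100 (head at position 0)
Step 1: δ(q0, 1) = (q0, 0, R)  ⊢  0[q0]00 (head at position 1)
Step 2: δ(q0, 0) = (q0, 1, R)  ⊢  01[q0]0 (head at position 2)
Step 3: δ(q0, 0) = (q0, 1, R)  ⊢  011[q0]□ (head at position 3)
Step 4: δ(q0, □) = (q1, □, L)  ⊢  01[q1]1□ (head at position 2)
Step 5: δ(q1, 1) = (q1, 1, L)  ⊢  0[q1]11□ (head at position 1)
Step 6: δ(q1, 1) = (q1, 1, L)  ⊢  [q1]011□ (head at position 0)
Step 7: δ(q1, 0) = (q1, 0, L)  ⊢  [q1]□011□ (head at position -1)
Step 8: δ(q1, □) = (qA, □, R)  ⊢  □[qA]011□ (head at position 0)
The machine is in qA, so it halts and accepts.
Tape content when halted (ignoring surrounding blanks): 011

Final answer: Output: 011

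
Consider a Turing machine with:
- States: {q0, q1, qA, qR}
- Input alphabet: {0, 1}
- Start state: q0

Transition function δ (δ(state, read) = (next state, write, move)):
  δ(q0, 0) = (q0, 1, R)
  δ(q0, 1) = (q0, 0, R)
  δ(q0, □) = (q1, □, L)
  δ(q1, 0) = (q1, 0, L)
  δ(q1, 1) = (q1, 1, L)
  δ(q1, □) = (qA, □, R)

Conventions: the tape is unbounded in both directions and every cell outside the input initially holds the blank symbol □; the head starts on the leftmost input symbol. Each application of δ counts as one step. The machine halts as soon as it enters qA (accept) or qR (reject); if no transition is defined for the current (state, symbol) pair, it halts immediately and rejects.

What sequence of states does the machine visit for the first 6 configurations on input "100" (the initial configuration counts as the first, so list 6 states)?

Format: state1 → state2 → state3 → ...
Step 0: [q0]100 (head at position 0)
Step 1: δ(q0, 1) = (q0, 0, R)  ⊢  0[q0]00 (head at position 1)
Step 2: δ(q0, 0) = (q0, 1, R)  ⊢  01[q0]0 (head at position 2)
Step 3: δ(q0, 0) = (q0, 1, R)  ⊢  011[q0]□ (head at position 3)
Step 4: δ(q0, □) = (q1, □, L)  ⊢  01[q1]1□ (head at position 2)
Step 5: δ(q1, 1) = (q1, 1, L)  ⊢  0[q1]11□ (head at position 1)
Reading off the states of these 6 configurations: q0 → q0 → q0 → q0 → q1 → q1

Final answer: q0 → q0 → q0 → q0 → q1 → q1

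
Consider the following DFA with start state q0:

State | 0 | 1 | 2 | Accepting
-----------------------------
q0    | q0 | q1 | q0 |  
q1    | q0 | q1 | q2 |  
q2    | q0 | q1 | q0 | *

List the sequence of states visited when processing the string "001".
q0 → q0 → q0 → q1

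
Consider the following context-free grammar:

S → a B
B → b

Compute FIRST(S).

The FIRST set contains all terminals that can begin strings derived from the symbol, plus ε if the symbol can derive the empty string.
S has the single production S → a B, whose right-hand side begins with the terminal a. So FIRST(S) = {a}.

Final answer: {a}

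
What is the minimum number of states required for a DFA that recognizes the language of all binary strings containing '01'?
Language: binary strings containing '01'
Lower bound (Myhill–Nerode): the prefixes ε, 0, 01 are pairwise distinguishable:
  ε vs 01: suffix ε distinguishes them (ε is rejected, 01 is accepted)
  0 vs 01: suffix ε distinguishes them (0 is rejected, 01 is accepted)
  ε vs 0: suffix 1 distinguishes them (ε·1 = 1 is rejected, 0·1 = 01 is accepted)
So any DFA needs at least 3 states.
Upper bound: a DFA with 3 states exists (one state per class above: 'no progress', 'last symbol 0', and 'seen 01' (accepting sink)).
Minimum states: 3

Final answer: 3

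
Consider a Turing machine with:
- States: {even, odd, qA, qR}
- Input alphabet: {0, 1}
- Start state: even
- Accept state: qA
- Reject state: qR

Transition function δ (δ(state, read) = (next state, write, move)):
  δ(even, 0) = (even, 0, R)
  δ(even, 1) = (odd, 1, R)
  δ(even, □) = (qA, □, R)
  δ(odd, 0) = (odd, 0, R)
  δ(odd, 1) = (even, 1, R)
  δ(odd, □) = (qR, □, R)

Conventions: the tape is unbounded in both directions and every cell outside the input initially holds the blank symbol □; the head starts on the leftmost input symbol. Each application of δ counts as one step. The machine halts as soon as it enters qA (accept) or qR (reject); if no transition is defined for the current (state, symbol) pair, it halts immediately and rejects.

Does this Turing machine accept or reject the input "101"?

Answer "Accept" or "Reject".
Step 0: [even]101 (head at position 0)
Step 1: δ(even, 1) = (odd, 1, R)  ⊢  1[odd]01 (head at position 1)
Step 2: δ(odd, 0) = (odd, 0, R)  ⊢  10[odd]1 (head at position 2)
Step 3: δ(odd, 1) = (even, 1, R)  ⊢  101[even]□ (head at position 3)
Step 4: δ(even, □) = (qA, □, R)  ⊢  101□[qA]□ (head at position 4)
The machine is in qA, so it halts and accepts.

Final answer: Accept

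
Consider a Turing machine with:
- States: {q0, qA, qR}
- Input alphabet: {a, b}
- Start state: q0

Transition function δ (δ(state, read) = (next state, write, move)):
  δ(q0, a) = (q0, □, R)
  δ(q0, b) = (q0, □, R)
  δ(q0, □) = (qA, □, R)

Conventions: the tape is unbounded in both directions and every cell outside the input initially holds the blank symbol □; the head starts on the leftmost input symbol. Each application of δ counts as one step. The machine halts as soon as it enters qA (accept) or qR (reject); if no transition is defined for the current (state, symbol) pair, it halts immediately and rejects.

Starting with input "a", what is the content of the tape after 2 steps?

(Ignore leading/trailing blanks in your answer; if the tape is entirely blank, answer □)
Step 0: [q0]a (head at position 0)
Step 1: δ(q0, a) = (q0, □, R)  ⊢  □[q0]□ (head at position 1)
Step 2: δ(q0, □) = (qA, □, R)  ⊢  □□[qA]□ (head at position 2)
Tape after 2 steps (ignoring surrounding blanks): □

Final answer: Tape: □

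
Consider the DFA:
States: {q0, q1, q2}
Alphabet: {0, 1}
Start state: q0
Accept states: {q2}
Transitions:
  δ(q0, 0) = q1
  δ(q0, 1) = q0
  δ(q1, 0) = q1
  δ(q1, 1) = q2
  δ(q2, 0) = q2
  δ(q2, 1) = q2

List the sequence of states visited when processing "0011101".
Starting at q0
Read '0': q0 -> q1
Read '0': q1 -> q1
Read '1': q1 -> q2
Read '1': q2 -> q2
Read '1': q2 -> q2
Read '0': q2 -> q2
Read '1': q2 -> q2

Final answer: q0 -> q1 -> q1 -> q2 -> q2 -> q2 -> q2 -> q2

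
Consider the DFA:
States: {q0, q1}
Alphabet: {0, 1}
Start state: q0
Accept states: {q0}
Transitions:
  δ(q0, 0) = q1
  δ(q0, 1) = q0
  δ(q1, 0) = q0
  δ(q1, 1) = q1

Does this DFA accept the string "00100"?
Processing string "00100":
  q0 --0--> q1
  q1 --0--> q0
  q0 --1--> q0
  q0 --0--> q1
  q1 --0--> q0
Final state: q0
Accept states: {q0}
q0 is an accept state, so the string is accepted.

Final answer: Yes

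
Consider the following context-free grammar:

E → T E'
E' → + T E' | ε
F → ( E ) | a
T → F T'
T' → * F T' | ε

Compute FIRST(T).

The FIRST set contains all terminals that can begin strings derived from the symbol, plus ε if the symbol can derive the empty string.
FIRST(F): F → ( E ) contributes '(' and F → a contributes 'a', so FIRST(F) = {(, a}. F is not nullable.
FIRST(T): T → F T' begins with F, and F is not nullable, so FIRST(T) = FIRST(F) = {(, a}.

Final answer: {(, a}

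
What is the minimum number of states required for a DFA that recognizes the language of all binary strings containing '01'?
Language: binary strings containing '01'
Lower bound (Myhill–Nerode): the prefixes ε, 0, 01 are pairwise distinguishable:
  ε vs 01: suffix ε distinguishes them (ε is rejected, 01 is accepted)
  0 vs 01: suffix ε distinguishes them (0 is rejected, 01 is accepted)
  ε vs 0: suffix 1 distinguishes them (ε·1 = 1 is rejected, 0·1 = 01 is accepted)
So any DFA needs at least 3 states.
Upper bound: a DFA with 3 states exists (one state per class above: 'no progress', 'last symbol 0', and 'seen 01' (accepting sink)).
Minimum states: 3

Final answer: 3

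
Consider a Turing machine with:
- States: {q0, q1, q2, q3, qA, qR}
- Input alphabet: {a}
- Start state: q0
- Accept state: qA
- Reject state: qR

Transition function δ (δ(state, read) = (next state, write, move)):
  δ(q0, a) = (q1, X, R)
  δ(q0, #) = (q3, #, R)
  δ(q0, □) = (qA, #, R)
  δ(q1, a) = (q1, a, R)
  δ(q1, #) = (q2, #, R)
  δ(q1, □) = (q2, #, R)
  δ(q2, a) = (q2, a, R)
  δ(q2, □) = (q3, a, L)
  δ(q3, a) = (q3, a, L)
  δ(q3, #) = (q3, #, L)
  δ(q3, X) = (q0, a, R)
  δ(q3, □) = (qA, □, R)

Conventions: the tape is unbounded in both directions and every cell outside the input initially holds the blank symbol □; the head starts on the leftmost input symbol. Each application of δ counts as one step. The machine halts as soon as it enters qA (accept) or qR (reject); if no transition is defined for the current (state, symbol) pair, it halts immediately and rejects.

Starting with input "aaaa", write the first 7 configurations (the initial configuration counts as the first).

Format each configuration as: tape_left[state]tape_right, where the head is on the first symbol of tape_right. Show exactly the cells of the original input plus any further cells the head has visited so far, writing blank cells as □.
Step 0: [q0]aaaa (head at position 0)
Step 1: δ(q0, a) = (q1, X, R)  ⊢  X[q1]aaa (head at position 1)
Step 2: δ(q1, a) = (q1, a, R)  ⊢  Xa[q1]aa (head at position 2)
Step 3: δ(q1, a) = (q1, a, R)  ⊢  Xaa[q1]a (head at position 3)
Step 4: δ(q1, a) = (q1, a, R)  ⊢  Xaaa[q1]□ (head at position 4)
Step 5: δ(q1, □) = (q2, #, R)  ⊢  Xaaa#[q2]□ (head at position 5)
Step 6: δ(q2, □) = (q3, a, L)  ⊢  Xaaa[q3]#a (head at position 4)

Final answer: [q0]aaaa ⊢ X[q1]aaa ⊢ Xa[q1]aa ⊢ Xaa[q1]a ⊢ Xaaa[q1]□ ⊢ Xaaa#[q2]□ ⊢ Xaaa[q3]#a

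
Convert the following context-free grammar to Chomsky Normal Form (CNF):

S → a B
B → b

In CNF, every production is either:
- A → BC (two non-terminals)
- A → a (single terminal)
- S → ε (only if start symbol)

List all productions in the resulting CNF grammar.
The grammar has no ε-productions or unit productions to eliminate.
S → a B has terminal a in a right-hand side of length ≥ 2: introduce T_a → a and use T_a in place of a.
B → b is already in CNF (single terminal) – keep it.
S → a B becomes S → T_a B.
Resulting CNF grammar (3 productions): T_a → a; B → b; S → T_a B

Final answer: T_a → a; B → b; S → T_a B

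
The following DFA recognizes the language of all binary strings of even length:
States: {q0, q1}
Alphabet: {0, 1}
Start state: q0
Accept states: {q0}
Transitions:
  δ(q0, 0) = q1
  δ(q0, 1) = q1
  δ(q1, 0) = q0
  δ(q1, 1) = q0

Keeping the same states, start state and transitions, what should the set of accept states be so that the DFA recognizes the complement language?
The DFA is complete (every state has a transition on every symbol), so the complement
is recognized by the same DFA with accepting and non-accepting states swapped.
Original accept states: {q0}
Complement accept states = All states - Original accept states
= {q0, q1} - {q0}
= {q1}
Complement language: strings of ODD length

Final answer: {q1}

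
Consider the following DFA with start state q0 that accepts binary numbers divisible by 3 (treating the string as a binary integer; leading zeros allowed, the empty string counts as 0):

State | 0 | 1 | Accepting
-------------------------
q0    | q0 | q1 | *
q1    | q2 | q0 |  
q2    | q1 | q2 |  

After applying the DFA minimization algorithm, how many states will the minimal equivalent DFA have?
All 3 states are reachable from q0, so none can be removed as unreachable.
Table-filling: first mark every (accepting, non-accepting) pair as distinguishable (accepting: {q0}; non-accepting: {q1, q2}).
Round 1: (q1, q2) on '1' go to q0 and q2, already distinguishable → mark.
Every pair of states is distinguishable, so the DFA is already minimal.
Equivalence classes: {q0}, {q1}, {q2} → 3 states.

Final answer: 3 states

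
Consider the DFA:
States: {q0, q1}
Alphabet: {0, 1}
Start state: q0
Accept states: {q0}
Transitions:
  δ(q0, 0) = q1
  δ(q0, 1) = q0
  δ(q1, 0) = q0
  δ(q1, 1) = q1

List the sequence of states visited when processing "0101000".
Starting at q0
Read '0': q0 -> q1
Read '1': q1 -> q1
Read '0': q1 -> q0
Read '1': q0 -> q0
Read '0': q0 -> q1
Read '0': q1 -> q0
Read '0': q0 -> q1

Final answer: q0 -> q1 -> q1 -> q0 -> q0 -> q1 -> q0 -> q1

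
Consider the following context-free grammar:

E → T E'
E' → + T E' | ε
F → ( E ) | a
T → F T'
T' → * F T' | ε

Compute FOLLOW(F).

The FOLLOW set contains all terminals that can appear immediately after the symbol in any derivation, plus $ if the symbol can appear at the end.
Useful FIRST sets: FIRST(E') = {+, ε}, FIRST(T') = {*, ε} (both E' and T' are nullable).
FOLLOW(E): E is the start symbol → $; E appears in F → ( E ) followed by ')' → FOLLOW(E) = {), $}.
FOLLOW(E'): E' appears at the right end of E → T E' and of E' → + T E', so FOLLOW(E') ⊇ FOLLOW(E) (the second occurrence adds nothing new). FOLLOW(E') = {), $}.
FOLLOW(T): in E → T E' and E' → + T E', T is followed by E': add FIRST(E') minus ε = {+}; since E' is nullable, also add FOLLOW(E) and FOLLOW(E') = {), $}. FOLLOW(T) = {+, ), $}.
FOLLOW(T'): T' appears at the right end of T → F T' and of T' → * F T', so FOLLOW(T') = FOLLOW(T) = {+, ), $}.
FOLLOW(F): in T → F T' and T' → * F T', F is followed by T': add FIRST(T') minus ε = {*}; since T' is nullable, also add FOLLOW(T) and FOLLOW(T') = {+, ), $}. FOLLOW(F) = {*, +, ), $}.

Final answer: {$, ), *, +}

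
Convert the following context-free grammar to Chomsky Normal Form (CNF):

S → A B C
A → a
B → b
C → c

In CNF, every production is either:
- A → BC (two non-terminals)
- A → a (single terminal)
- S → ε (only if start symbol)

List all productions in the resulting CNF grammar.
The grammar has no ε-productions or unit productions to eliminate.
A → a is already in CNF (single terminal) – keep it.
B → b is already in CNF (single terminal) – keep it.
C → c is already in CNF (single terminal) – keep it.
S → A B C has 3 symbols on the right: break it into binary productions S → A X0, X0 → B C.
Resulting CNF grammar (5 productions): A → a; B → b; C → c; S → A X0; X0 → B C

Final answer: A → a; B → b; C → c; S → A X0; X0 → B C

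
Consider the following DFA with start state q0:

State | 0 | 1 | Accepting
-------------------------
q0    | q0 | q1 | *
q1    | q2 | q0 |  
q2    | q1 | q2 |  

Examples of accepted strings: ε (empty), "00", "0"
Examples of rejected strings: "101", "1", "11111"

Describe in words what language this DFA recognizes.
binary numbers divisible by 3 (treating the string as a binary integer; leading zeros allowed, the empty string counts as 0)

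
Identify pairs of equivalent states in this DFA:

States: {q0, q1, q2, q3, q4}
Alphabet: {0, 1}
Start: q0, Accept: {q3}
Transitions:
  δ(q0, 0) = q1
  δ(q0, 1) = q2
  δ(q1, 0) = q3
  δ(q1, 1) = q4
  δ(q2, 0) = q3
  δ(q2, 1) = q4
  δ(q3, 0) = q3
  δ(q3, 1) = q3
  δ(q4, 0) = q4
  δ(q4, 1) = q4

Using the table-filling algorithm:
Round 0 – mark pairs where exactly one state is accepting: (q0,q3), (q1,q3), (q2,q3), (q3,q4)
Round 1 – newly marked: (q0,q1) [on 0: q1 vs q3, already marked]; (q0,q2) [on 0: q1 vs q3, already marked]; (q1,q4) [on 0: q3 vs q4, already marked]; (q2,q4) [on 0: q3 vs q4, already marked]
Round 2 – newly marked: (q0,q4) [on 0: q1 vs q4, already marked]
No further pairs can be marked.
(q1, q2) unmarked: δ(q1,0)=q3, δ(q2,0)=q3; δ(q1,1)=q4, δ(q2,1)=q4 → equivalent
Equivalent pairs: (q1, q2)

Final answer: Equivalent pairs: (q1, q2)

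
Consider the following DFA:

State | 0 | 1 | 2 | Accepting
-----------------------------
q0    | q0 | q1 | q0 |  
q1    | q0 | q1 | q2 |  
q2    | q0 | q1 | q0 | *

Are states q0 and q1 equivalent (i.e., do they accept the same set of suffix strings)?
Try the suffix "2".
From q0: q0 → q0 — not accepting.
From q1: q1 → q2 — accepting.
The two states disagree on this suffix, so they are not equivalent.

Final answer: No. Distinguishing string: "2" - accepted from q1 but not from q0.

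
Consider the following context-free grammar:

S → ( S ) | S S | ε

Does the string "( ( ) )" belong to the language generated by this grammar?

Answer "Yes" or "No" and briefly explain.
A derivation exists: S ⇒ ( S ) ⇒ ( ( S ) ) ⇒ ( ( ) ) (using S → ( S ) twice, then S → ε).

Final answer: Yes - a valid derivation exists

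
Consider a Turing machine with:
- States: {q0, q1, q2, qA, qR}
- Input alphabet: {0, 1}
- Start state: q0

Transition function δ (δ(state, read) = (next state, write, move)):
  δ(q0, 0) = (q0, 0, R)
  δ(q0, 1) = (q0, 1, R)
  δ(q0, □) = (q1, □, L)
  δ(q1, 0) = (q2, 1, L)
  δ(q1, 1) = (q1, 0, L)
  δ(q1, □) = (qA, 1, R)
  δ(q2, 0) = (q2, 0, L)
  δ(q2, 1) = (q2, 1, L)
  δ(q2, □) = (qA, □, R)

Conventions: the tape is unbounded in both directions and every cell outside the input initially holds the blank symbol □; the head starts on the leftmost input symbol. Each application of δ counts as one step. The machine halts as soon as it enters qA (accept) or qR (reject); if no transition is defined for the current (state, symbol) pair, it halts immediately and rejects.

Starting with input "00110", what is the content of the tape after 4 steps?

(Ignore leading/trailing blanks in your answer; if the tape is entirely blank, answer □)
Step 0: [q0]00110 (head at position 0)
Step 1: δ(q0, 0) = (q0, 0, R)  ⊢  0[q0]0110 (head at position 1)
Step 2: δ(q0, 0) = (q0, 0, R)  ⊢  00[q0]110 (head at position 2)
Step 3: δ(q0, 1) = (q0, 1, R)  ⊢  001[q0]10 (head at position 3)
Step 4: δ(q0, 1) = (q0, 1, R)  ⊢  0011[q0]0 (head at position 4)
Tape after 4 steps (ignoring surrounding blanks): 00110

Final answer: Tape: 00110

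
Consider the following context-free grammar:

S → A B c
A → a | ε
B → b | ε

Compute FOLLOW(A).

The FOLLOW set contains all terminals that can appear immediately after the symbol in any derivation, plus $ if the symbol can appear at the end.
A occurs in S → A B c followed by B c. Add FIRST(B) minus ε = {b}; B is nullable (B → ε), so what follows B can also follow A: the terminal c. FOLLOW(A) = {b, c}.

Final answer: {b, c}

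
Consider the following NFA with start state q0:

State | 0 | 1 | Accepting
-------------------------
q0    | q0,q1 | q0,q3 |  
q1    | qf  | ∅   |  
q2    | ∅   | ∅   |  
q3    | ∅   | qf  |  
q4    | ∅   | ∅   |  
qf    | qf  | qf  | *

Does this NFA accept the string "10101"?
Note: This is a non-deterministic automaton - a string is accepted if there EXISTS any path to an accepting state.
Track the set of states the NFA could be in: start {q0}
Read '1': {q0} → {q0, q3}
Read '0': {q0, q3} → {q0, q1}
Read '1': {q0, q1} → {q0, q3}
Read '0': {q0, q3} → {q0, q1}
Read '1': {q0, q1} → {q0, q3}
Final set {q0, q3} contains no accepting state → rejected.

Final answer: No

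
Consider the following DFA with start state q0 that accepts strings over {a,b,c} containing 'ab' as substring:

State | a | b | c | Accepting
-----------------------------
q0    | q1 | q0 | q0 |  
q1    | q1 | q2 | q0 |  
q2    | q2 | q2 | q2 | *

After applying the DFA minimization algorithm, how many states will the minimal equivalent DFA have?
All 3 states are reachable from q0, so none can be removed as unreachable.
Table-filling: first mark every (accepting, non-accepting) pair as distinguishable (accepting: {q2}; non-accepting: {q0, q1}).
Round 1: (q0, q1) on 'b' go to q0 and q2, already distinguishable → mark.
Every pair of states is distinguishable, so the DFA is already minimal.
Equivalence classes: {q0}, {q1}, {q2} → 3 states.

Final answer: 3 states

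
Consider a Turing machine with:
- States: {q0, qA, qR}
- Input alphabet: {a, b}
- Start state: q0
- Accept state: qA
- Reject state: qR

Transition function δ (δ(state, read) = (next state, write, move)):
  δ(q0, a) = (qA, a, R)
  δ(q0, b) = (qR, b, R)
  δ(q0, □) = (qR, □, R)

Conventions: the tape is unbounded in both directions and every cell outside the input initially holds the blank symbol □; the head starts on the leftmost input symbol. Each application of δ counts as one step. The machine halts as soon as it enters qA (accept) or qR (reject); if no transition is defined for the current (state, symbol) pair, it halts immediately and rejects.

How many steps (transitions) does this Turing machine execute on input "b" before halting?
Step 0: [q0]b (head at position 0)
Step 1: δ(q0, b) = (qR, b, R)  ⊢  b[qR]□ (head at position 1)
The machine is in qR, so it halts and rejects.
Number of transitions executed: 1.

Final answer: 1 steps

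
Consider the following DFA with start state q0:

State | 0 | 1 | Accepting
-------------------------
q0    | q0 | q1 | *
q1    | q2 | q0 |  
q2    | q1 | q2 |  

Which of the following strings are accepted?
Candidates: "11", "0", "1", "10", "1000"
"11": q0 → q1 → q0; q0 is accepting → accepted
"0": q0 → q0; q0 is accepting → accepted
"1": q0 → q1; q1 is not accepting → rejected
"10": q0 → q1 → q2; q2 is not accepting → rejected
"1000": q0 → q1 → q2 → q1 → q2; q2 is not accepting → rejected

Final answer: "11", "0"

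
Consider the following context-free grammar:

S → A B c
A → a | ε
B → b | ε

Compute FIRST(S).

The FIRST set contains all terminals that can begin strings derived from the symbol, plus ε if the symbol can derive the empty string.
FIRST(A) = {a, ε} (A → a | ε) and FIRST(B) = {b, ε} (B → b | ε).
For S → A B c: add FIRST(A) minus ε = {a}; A is nullable, so also add FIRST(B) minus ε = {b}; B is nullable too, so also add FIRST(c) = {c}. The terminal c is never erased, so S is not nullable and ε is not included.
FIRST(S) = {a, b, c}.

Final answer: {a, b, c}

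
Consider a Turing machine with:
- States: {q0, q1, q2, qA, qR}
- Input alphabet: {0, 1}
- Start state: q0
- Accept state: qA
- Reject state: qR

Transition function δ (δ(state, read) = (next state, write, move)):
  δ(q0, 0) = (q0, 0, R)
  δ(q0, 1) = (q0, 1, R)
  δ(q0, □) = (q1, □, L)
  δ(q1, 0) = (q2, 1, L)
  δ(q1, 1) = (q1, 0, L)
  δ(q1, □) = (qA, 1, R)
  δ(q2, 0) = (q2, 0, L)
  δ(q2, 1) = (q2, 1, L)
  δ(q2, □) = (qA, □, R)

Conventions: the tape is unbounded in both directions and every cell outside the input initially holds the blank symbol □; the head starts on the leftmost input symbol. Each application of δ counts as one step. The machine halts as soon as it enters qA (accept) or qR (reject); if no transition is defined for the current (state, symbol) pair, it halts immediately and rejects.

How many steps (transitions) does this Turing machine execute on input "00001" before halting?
Step 0: [q0]00001 (head at position 0)
Step 1: δ(q0, 0) = (q0, 0, R)  ⊢  0[q0]0001 (head at position 1)
Step 2: δ(q0, 0) = (q0, 0, R)  ⊢  00[q0]001 (head at position 2)
Step 3: δ(q0, 0) = (q0, 0, R)  ⊢  000[q0]01 (head at position 3)
Step 4: δ(q0, 0) = (q0, 0, R)  ⊢  0000[q0]1 (head at position 4)
Step 5: δ(q0, 1) = (q0, 1, R)  ⊢  00001[q0]□ (head at position 5)
Step 6: δ(q0, □) = (q1, □, L)  ⊢  0000[q1]1□ (head at position 4)
Step 7: δ(q1, 1) = (q1, 0, L)  ⊢  000[q1]00□ (head at position 3)
Step 8: δ(q1, 0) = (q2, 1, L)  ⊢  00[q2]010□ (head at position 2)
Step 9: δ(q2, 0) = (q2, 0, L)  ⊢  0[q2]0010□ (head at position 1)
Step 10: δ(q2, 0) = (q2, 0, L)  ⊢  [q2]00010□ (head at position 0)
Step 11: δ(q2, 0) = (q2, 0, L)  ⊢  [q2]□00010□ (head at position -1)
Step 12: δ(q2, □) = (qA, □, R)  ⊢  □[qA]00010□ (head at position 0)
The machine is in qA, so it halts and accepts.
Number of transitions executed: 12.

Final answer: 12 steps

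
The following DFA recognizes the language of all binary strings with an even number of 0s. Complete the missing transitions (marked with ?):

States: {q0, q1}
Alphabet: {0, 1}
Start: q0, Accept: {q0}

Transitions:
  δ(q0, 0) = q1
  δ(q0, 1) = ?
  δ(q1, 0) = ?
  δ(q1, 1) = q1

What each state remembers (consistent with the given transitions and accept states):
  q0: an even number of 0s has been read so far
  q1: an odd number of 0s has been read so far
Filling in the missing entries:
  δ(q0, 1): in q0 (an even number of 0s has been read so far), after reading 1 we have: an even number of 0s has been read so far → q0
  δ(q1, 0): in q1 (an odd number of 0s has been read so far), after reading 0 we have: an even number of 0s has been read so far → q0

Final answer: δ(q0, 1) = q0; δ(q1, 0) = q0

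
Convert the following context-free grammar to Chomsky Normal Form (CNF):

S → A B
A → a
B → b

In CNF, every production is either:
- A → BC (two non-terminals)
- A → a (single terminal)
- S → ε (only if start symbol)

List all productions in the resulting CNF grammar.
The grammar has no ε-productions or unit productions to eliminate.
S → A B is already in CNF (two non-terminals) – keep it.
A → a is already in CNF (single terminal) – keep it.
B → b is already in CNF (single terminal) – keep it.
Resulting CNF grammar (3 productions): A → a; B → b; S → A B

Final answer: A → a; B → b; S → A B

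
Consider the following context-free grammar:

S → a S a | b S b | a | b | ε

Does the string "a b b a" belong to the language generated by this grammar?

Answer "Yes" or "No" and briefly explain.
A derivation exists: S ⇒ a S a ⇒ a b S b a ⇒ a b b a (using S → a S a, S → b S b, then S → ε).

Final answer: Yes - a valid derivation exists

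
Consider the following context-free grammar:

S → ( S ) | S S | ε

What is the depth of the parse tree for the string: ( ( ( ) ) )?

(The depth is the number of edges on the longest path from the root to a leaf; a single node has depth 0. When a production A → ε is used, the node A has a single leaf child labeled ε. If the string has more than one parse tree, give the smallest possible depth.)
The string is 3 nested pairs. The shallowest parse tree applies S → ( S ) 3 times (one node per nested pair, each a child of the previous) and then S → ε in the middle.
S nodes at depths 0..3, ε leaf at depth 4; parentheses leaves are at depths 1..3.
(Using S → S S with an S → ε child anywhere only adds levels, so it cannot give a shallower tree.)
Depth = 4.

Final answer: 4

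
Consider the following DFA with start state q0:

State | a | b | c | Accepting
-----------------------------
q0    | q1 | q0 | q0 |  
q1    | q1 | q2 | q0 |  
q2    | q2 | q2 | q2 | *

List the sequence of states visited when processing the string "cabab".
q0 → q0 → q1 → q2 → q2 → q2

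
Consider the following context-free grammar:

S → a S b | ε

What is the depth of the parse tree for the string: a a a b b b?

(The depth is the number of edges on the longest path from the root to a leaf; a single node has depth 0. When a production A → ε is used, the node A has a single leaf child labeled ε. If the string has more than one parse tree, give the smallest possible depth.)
The only parse tree applies S → a S b 3 times (once per matching a…b pair) and then S → ε.
The S nodes sit at depths 0, 1, …, 3; the innermost S (depth 3) has the single child ε at depth 4.
The terminal leaves a, b are at depths 1..3, so the longest root-to-leaf path is S → S → … → S → ε with 4 edges.
Depth = 4.

Final answer: 4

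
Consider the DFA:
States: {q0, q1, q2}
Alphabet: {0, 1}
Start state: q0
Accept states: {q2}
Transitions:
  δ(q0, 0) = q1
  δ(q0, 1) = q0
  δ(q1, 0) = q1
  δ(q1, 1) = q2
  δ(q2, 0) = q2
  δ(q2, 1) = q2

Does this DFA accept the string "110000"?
Processing string "110000":
  q0 --1--> q0
  q0 --1--> q0
  q0 --0--> q1
  q1 --0--> q1
  q1 --0--> q1
  q1 --0--> q1
Final state: q1
Accept states: {q2}
q1 is not an accept state, so the string is rejected.

Final answer: No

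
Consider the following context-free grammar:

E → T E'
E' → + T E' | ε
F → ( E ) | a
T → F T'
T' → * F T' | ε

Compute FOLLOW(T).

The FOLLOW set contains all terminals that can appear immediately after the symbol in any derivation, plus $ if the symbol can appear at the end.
Useful FIRST sets: FIRST(E') = {+, ε}, FIRST(T') = {*, ε} (both E' and T' are nullable).
FOLLOW(E): E is the start symbol → $; E appears in F → ( E ) followed by ')' → FOLLOW(E) = {), $}.
FOLLOW(E'): E' appears at the right end of E → T E' and of E' → + T E', so FOLLOW(E') ⊇ FOLLOW(E) (the second occurrence adds nothing new). FOLLOW(E') = {), $}.
FOLLOW(T): in E → T E' and E' → + T E', T is followed by E': add FIRST(E') minus ε = {+}; since E' is nullable, also add FOLLOW(E) and FOLLOW(E') = {), $}. FOLLOW(T) = {+, ), $}.

Final answer: {$, ), +}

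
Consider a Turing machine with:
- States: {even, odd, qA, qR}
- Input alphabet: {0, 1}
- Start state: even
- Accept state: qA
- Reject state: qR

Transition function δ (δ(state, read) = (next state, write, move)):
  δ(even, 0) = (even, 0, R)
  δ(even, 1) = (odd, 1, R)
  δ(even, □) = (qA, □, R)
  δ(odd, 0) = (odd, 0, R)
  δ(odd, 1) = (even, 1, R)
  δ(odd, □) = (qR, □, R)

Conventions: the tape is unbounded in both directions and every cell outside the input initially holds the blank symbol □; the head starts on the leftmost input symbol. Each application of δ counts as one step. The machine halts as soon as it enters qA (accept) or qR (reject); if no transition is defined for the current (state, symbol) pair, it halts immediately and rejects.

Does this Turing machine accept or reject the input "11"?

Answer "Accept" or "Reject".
Step 0: [even]11 (head at position 0)
Step 1: δ(even, 1) = (odd, 1, R)  ⊢  1[odd]1 (head at position 1)
Step 2: δ(odd, 1) = (even, 1, R)  ⊢  11[even]□ (head at position 2)
Step 3: δ(even, □) = (qA, □, R)  ⊢  11□[qA]□ (head at position 3)
The machine is in qA, so it halts and accepts.

Final answer: Accept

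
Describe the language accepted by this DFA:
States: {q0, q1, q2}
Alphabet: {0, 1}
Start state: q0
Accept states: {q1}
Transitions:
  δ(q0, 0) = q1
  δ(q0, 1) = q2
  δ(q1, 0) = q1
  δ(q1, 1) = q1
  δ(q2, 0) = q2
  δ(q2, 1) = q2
Analyzing the DFA structure:
Start state: q0
Accept states: {q1}
Interpreting what each state remembers (checking against the transitions):
  q0: nothing has been read yet
  q1: the first symbol was 0
  q2: the first symbol was 1 (trap state)
  δ(q0, 0): in q0 (nothing has been read yet), after reading 0 we have: the first symbol was 0 → q1
  δ(q0, 1): in q0 (nothing has been read yet), after reading 1 we have: the first symbol was 1 (trap state) → q2
  δ(q1, 0): in q1 (the first symbol was 0), after reading 0 we have: the first symbol was 0 → q1
  δ(q1, 1): in q1 (the first symbol was 0), after reading 1 we have: the first symbol was 0 → q1
  δ(q2, 0): in q2 (the first symbol was 1 (trap state)), after reading 0 we have: the first symbol was 1 (trap state) → q2
  δ(q2, 1): in q2 (the first symbol was 1 (trap state)), after reading 1 we have: the first symbol was 1 (trap state) → q2
A string is accepted iff it ends in {q1}, i.e. the first symbol was 0.
Language: All binary strings starting with 0

Final answer: All binary strings starting with 0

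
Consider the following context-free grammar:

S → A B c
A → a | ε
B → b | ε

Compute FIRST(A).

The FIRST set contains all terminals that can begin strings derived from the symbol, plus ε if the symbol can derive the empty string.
A → a contributes a; A → ε makes A nullable, contributing ε. FIRST(A) = {a, ε}.

Final answer: {a, ε}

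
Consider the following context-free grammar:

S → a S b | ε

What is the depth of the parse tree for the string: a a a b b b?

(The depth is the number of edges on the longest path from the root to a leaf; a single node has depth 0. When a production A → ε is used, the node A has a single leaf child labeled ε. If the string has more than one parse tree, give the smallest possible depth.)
The only parse tree applies S → a S b 3 times (once per matching a…b pair) and then S → ε.
The S nodes sit at depths 0, 1, …, 3; the innermost S (depth 3) has the single child ε at depth 4.
The terminal leaves a, b are at depths 1..3, so the longest root-to-leaf path is S → S → … → S → ε with 4 edges.
Depth = 4.

Final answer: 4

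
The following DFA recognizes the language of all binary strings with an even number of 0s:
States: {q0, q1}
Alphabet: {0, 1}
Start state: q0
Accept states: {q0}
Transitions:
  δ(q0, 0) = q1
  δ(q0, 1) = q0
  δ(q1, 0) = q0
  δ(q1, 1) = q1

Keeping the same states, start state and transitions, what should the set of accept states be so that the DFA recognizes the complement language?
The DFA is complete (every state has a transition on every symbol), so the complement
is recognized by the same DFA with accepting and non-accepting states swapped.
Original accept states: {q0}
Complement accept states = All states - Original accept states
= {q0, q1} - {q0}
= {q1}
Complement language: strings with an ODD number of 0s

Final answer: {q1}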